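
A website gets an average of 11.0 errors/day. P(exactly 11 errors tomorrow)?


Poisson(λ=11.0): P(X=11) = e^(-λ)×λ^k/k!
= e^(-11.0) × 11.0^11 / 11!
≈ 1.670170079e-05 × 285311670611 / 39916800 ≈ 0.119378

P(X=11) ≈ 0.119378 ≈ 11.94%


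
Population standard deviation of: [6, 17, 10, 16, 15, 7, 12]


Mean = 83/7
  (6-83/7)²=1681/49
  (17-83/7)²=1296/49
  (10-83/7)²=169/49
  (16-83/7)²=841/49
  (15-83/7)²=484/49
  (7-83/7)²=1156/49
  (12-83/7)²=1/49
Σ(x-μ)² = 804/7
σ² = (804/7)/7 = 804/49

σ = √(804/49) ≈ 4.0507


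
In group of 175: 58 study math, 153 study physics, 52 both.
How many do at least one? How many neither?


|A∪B| = 58+153-52 = 159
Neither = 175-159 = 16

At least one: 159; Neither: 16


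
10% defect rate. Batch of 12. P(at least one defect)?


P(all good) = (9/10)^12 = 282429536481/1000000000000
P(≥1 defect) = 717570463519/1000000000000

P = 717570463519/1000000000000 ≈ 71.76%


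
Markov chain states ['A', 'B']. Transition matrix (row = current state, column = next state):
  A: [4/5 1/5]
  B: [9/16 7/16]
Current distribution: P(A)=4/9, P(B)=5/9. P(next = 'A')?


P(next=A) = Σᵢ P(now=i)×P(i→A)
= 4/9×4/5 + 5/9×9/16
= 16/45 + 5/16 = 481/720

P = 481/720 ≈ 0.6681


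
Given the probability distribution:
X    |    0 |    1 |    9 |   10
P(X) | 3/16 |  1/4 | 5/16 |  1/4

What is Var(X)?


E[X] = 89/16
E[X²] = 809/16
Var(X) = E[X²] - (E[X])² = 809/16 - 7921/256 = 5023/256

Var(X) = 5023/256 ≈ 19.6211


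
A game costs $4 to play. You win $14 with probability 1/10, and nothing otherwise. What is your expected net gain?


E[gain] = (14-4)×1/10 + (-4)×9/10
= 1 - 18/5 = -13/5

Expected net gain = $-13/5 ≈ $-2.60


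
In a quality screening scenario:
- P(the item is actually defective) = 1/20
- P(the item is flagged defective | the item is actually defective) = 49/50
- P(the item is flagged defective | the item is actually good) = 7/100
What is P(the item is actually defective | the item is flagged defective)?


Using Bayes' theorem:
P(A|B) = P(B|A)·P(A) / P(B)

P(the item is flagged defective) = 49/50 × 1/20 + 7/100 × 19/20
= 49/1000 + 133/2000 = 231/2000

P(the item is actually defective|the item is flagged defective) = (49/1000) / (231/2000) = 14/33

P(the item is actually defective|the item is flagged defective) = 14/33 ≈ 42.42%


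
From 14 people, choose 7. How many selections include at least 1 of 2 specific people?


Complement: C(14,7) - C(12,7) = 3432 - 792 = 2640

2640


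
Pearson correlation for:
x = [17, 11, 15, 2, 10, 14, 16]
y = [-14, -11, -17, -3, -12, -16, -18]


n=7, Σx=85, Σy=-91, Σxy=-1252, Σx²=1191, Σy²=1339
r = (7×(-1252) - 85×(-91))/√((7×1191 - 85²)(7×1339 - (-91)²))
= -1029/√(1112×1092) = -1029/√1214304 ≈ -1029/1101.9546 ≈ -0.9338

r ≈ -0.9338


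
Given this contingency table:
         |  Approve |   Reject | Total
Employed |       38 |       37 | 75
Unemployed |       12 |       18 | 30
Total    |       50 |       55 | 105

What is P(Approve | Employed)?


P(Approve | Employed) = 38/(38+37) = 38/75

P(Approve|Employed) = 38/75 ≈ 50.67%


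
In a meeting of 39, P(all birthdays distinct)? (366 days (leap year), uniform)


P(all different) = Π(366-i)/366 for i=0..38
= (366/366)×(365/366)×...×(328/366)
= 0.122510

P ≈ 0.1225 ≈ 12.25%


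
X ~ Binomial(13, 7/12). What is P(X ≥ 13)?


P(X ≥ 13) = Σ P(X=i) for i=13..13
P(X=13) = 96889010407/106993205379072
Sum = 96889010407/106993205379072

P(X ≥ 13) = 96889010407/106993205379072 ≈ 0.09%


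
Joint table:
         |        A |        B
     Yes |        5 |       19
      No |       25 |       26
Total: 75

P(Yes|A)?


P(Yes|A) = 5/(5+25) = 5/30 = 1/6

P = 1/6 ≈ 16.67%


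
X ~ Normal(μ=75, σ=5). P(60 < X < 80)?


z₁=(60-75)/5=-3.0, z₂=(80-75)/5=1.0
P = Φ(1.0) - Φ(-3.0) = 0.841345 - 0.001350 = 0.839995 ≈ 0.8400

P(60 < X < 80) ≈ 0.8400


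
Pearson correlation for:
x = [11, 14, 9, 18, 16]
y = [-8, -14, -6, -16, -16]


n=5, Σx=68, Σy=-60, Σxy=-882, Σx²=978, Σy²=808
r = (5×(-882) - 68×(-60))/√((5×978 - 68²)(5×808 - (-60)²))
= -330/√(266×440) = -330/√117040 ≈ -330/342.1111 ≈ -0.9646

r ≈ -0.9646


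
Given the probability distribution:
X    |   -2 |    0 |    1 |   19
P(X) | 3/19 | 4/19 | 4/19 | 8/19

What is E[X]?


E[X] = Σ x·P(X=x)
= (-2)×(3/19) + (0)×(4/19) + (1)×(4/19) + (19)×(8/19)
= 150/19

E[X] = 150/19


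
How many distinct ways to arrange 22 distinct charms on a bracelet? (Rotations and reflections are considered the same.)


Free circular arrangements: rotations and reflections both identified.
(n-1)!/2 = 21!/2 = 51090942171709440000/2 = 25545471085854720000

25545471085854720000


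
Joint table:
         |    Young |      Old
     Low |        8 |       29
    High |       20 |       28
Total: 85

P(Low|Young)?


P(Low|Young) = 8/(8+20) = 8/28 = 2/7

P = 2/7 ≈ 28.57%


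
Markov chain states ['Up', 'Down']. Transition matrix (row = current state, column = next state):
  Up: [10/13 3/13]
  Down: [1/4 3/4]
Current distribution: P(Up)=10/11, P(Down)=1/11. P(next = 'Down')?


P(next=Down) = Σᵢ P(now=i)×P(i→Down)
= 10/11×3/13 + 1/11×3/4
= 30/143 + 3/44 = 159/572

P = 159/572 ≈ 0.2780


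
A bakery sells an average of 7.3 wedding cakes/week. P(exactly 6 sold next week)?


Poisson(λ=7.3): P(X=6) = e^(-λ)×λ^k/k!
= e^(-7.3) × 7.3^6 / 6!
≈ 0.0006755387752 × 151334.226289 / 720 ≈ 0.141989

P(X=6) ≈ 0.141989 ≈ 14.20%


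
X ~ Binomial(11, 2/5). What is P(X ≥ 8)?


P(X ≥ 8) = Σ P(X=i) for i=8..11
P(X=8) = 228096/9765625
P(X=9) = 50688/9765625
P(X=10) = 33792/48828125
P(X=11) = 2048/48828125
Sum = 285952/9765625

P(X ≥ 8) = 285952/9765625 ≈ 2.93%


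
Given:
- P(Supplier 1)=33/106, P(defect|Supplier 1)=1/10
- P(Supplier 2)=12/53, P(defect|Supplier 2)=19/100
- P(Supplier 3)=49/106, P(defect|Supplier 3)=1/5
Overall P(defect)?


P(B) = Σ P(B|Aᵢ)×P(Aᵢ)
  1/10×33/106 = 33/1060
  19/100×12/53 = 57/1325
  1/5×49/106 = 49/530
Sum = 883/5300

P(defect) = 883/5300 ≈ 16.66%


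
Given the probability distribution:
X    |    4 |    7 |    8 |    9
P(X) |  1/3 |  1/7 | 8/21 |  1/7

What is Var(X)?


E[X] = 20/3
E[X²] = 338/7
Var(X) = E[X²] - (E[X])² = 338/7 - 400/9 = 242/63

Var(X) = 242/63 ≈ 3.8413


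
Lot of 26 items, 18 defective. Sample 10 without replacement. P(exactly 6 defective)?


Hypergeometric: C(18,6)×C(8,4)/C(26,10)
= 18564×70/5311735 = 1176/4807

P(X=6) = 1176/4807 ≈ 24.46%


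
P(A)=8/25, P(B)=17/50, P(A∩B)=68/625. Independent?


P(A)×P(B) = 68/625
P(A∩B) = 68/625
Equal ✓ → Independent

Yes, independent


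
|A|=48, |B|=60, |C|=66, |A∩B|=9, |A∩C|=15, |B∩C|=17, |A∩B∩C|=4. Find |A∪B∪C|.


|A∪B∪C| = 48+60+66-9-15-17+4 = 137

|A∪B∪C| = 137


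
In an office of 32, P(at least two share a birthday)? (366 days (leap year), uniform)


P(all different) = Π(366-i)/366 for i=0..31
= 0.247626
P(match) = 1 - 0.247626 = 0.752374

P ≈ 0.7524 ≈ 75.24%


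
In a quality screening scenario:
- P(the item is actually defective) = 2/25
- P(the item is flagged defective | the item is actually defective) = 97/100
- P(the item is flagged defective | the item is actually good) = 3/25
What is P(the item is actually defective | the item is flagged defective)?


Using Bayes' theorem:
P(A|B) = P(B|A)·P(A) / P(B)

P(the item is flagged defective) = 97/100 × 2/25 + 3/25 × 23/25
= 97/1250 + 69/625 = 47/250

P(the item is actually defective|the item is flagged defective) = (97/1250) / (47/250) = 97/235

P(the item is actually defective|the item is flagged defective) = 97/235 ≈ 41.28%


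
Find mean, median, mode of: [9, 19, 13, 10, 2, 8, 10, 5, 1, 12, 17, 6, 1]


Sorted: [1, 1, 2, 5, 6, 8, 9, 10, 10, 12, 13, 17, 19]
Mean = 113/13
Median = 9
Freq: {9: 1, 19: 1, 13: 1, 10: 2, 2: 1, 8: 1, 5: 1, 1: 2, 12: 1, 17: 1, 6: 1}
Mode: [1, 10]

Mean=113/13, Median=9, Mode=[1, 10]


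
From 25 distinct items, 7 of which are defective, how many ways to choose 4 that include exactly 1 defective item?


Choose 1 of the 7 defective items and 3 of the other 18 items:
C(7,1)×C(18,3) = 7×816 = 5712

5712


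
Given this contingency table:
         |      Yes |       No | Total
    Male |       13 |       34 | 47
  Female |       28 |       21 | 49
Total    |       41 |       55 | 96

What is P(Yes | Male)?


P(Yes | Male) = 13/(13+34) = 13/47

P(Yes|Male) = 13/47 ≈ 27.66%


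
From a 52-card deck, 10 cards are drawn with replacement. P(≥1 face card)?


P(not a face card) = 40/52 = 10/13
P(none in 10 draws) = (10/13)^10 = 10000000000/137858491849
P(≥1 face card) = 1 - 10000000000/137858491849 = 127858491849/137858491849

P = 127858491849/137858491849 ≈ 92.75%


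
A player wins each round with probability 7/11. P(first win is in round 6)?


Geometric: P(X=6) = (1-p)^(k-1)×p = (4/11)^5×7/11 = 7168/1771561

P(X=6) = 7168/1771561 ≈ 0.40%


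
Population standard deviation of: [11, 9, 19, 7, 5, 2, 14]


Mean = 67/7
  (11-67/7)²=100/49
  (9-67/7)²=16/49
  (19-67/7)²=4356/49
  (7-67/7)²=324/49
  (5-67/7)²=1024/49
  (2-67/7)²=2809/49
  (14-67/7)²=961/49
Σ(x-μ)² = 1370/7
σ² = (1370/7)/7 = 1370/49

σ = √(1370/49) ≈ 5.2876


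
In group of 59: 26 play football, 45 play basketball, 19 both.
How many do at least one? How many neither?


|A∪B| = 26+45-19 = 52
Neither = 59-52 = 7

At least one: 52; Neither: 7


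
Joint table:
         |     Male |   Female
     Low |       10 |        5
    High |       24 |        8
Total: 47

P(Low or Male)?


P(Low∨Male) = P(Low) + P(Male) - P(Low∧Male)
= (15 + 34 - 10)/47 = 39/47

P = 39/47 ≈ 82.98%


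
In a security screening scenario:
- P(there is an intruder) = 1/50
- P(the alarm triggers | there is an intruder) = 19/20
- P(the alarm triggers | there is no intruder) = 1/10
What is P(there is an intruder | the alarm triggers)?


Using Bayes' theorem:
P(A|B) = P(B|A)·P(A) / P(B)

P(the alarm triggers) = 19/20 × 1/50 + 1/10 × 49/50
= 19/1000 + 49/500 = 117/1000

P(there is an intruder|the alarm triggers) = (19/1000) / (117/1000) = 19/117

P(there is an intruder|the alarm triggers) = 19/117 ≈ 16.24%


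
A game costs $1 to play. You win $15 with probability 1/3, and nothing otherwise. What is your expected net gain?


E[gain] = (15-1)×1/3 + (-1)×2/3
= 14/3 - 2/3 = 4

Expected net gain = $4 ≈ $4.00


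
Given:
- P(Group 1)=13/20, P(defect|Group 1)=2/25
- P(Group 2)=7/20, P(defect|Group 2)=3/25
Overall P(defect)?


P(B) = Σ P(B|Aᵢ)×P(Aᵢ)
  2/25×13/20 = 13/250
  3/25×7/20 = 21/500
Sum = 47/500

P(defect) = 47/500 ≈ 9.40%


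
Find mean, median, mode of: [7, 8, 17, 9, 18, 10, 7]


Sorted: [7, 7, 8, 9, 10, 17, 18]
Mean = 76/7
Median = 9
Freq: {7: 2, 8: 1, 17: 1, 9: 1, 18: 1, 10: 1}
Mode: [7]

Mean=76/7, Median=9, Mode=7


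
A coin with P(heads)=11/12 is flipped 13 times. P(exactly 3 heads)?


Binomial: P(X=3) = C(13,3)×p^3×(1-p)^10
= 286 × 1331/1728 × 1/61917364224 = 190333/53496602689536

P(X=3) = 190333/53496602689536 ≈ 0.00%


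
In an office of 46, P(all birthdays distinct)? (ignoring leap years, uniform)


P(all different) = Π(365-i)/365 for i=0..45
= (365/365)×(364/365)×...×(320/365)
= 0.051747

P ≈ 0.0517 ≈ 5.17%


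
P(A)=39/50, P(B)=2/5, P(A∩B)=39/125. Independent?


P(A)×P(B) = 39/125
P(A∩B) = 39/125
Equal ✓ → Independent

Yes, independent


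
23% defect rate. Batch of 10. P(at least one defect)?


P(all good) = (77/100)^10 = 7326680472586200649/100000000000000000000
P(≥1 defect) = 92673319527413799351/100000000000000000000

P = 92673319527413799351/100000000000000000000 ≈ 92.67%


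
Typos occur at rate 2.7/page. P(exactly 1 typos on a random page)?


Poisson(λ=2.7): P(X=1) = e^(-λ)×λ^k/k!
= e^(-2.7) × 2.7^1 / 1!
≈ 0.06720551274 × 2.7 / 1 ≈ 0.181455

P(X=1) ≈ 0.181455 ≈ 18.15%


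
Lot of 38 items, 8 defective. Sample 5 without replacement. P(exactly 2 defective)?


Hypergeometric: C(8,2)×C(30,3)/C(38,5)
= 28×4060/501942 = 8120/35853

P(X=2) = 8120/35853 ≈ 22.65%


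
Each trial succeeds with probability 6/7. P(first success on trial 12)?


Geometric: P(X=12) = (1-p)^(k-1)×p = (1/7)^11×6/7 = 6/13841287201

P(X=12) = 6/13841287201 ≈ 0.00%


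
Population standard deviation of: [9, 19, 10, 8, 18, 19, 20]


Mean = 103/7
  (9-103/7)²=1600/49
  (19-103/7)²=900/49
  (10-103/7)²=1089/49
  (8-103/7)²=2209/49
  (18-103/7)²=529/49
  (19-103/7)²=900/49
  (20-103/7)²=1369/49
Σ(x-μ)² = 1228/7
σ² = (1228/7)/7 = 1228/49

σ = √(1228/49) ≈ 5.0061


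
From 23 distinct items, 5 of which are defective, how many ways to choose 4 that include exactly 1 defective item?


Choose 1 of the 5 defective items and 3 of the other 18 items:
C(5,1)×C(18,3) = 5×816 = 4080

4080


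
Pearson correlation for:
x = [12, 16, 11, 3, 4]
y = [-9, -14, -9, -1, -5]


n=5, Σx=46, Σy=-38, Σxy=-454, Σx²=546, Σy²=384
r = (5×(-454) - 46×(-38))/√((5×546 - 46²)(5×384 - (-38)²))
= -522/√(614×476) = -522/√292264 ≈ -522/540.6145 ≈ -0.9656

r ≈ -0.9656


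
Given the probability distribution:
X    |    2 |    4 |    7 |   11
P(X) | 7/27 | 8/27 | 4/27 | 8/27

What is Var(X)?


E[X] = 6
E[X²] = 440/9
Var(X) = E[X²] - (E[X])² = 440/9 - 36 = 116/9

Var(X) = 116/9 ≈ 12.8889


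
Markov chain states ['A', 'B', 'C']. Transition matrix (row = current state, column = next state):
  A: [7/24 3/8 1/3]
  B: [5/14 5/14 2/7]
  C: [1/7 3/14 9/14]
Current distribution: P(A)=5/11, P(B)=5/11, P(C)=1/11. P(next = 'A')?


P(next=A) = Σᵢ P(now=i)×P(i→A)
= 5/11×7/24 + 5/11×5/14 + 1/11×1/7
= 35/264 + 25/154 + 1/77 = 569/1848

P = 569/1848 ≈ 0.3079


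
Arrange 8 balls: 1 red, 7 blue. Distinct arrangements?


8!/(1!×7!) = 8

8


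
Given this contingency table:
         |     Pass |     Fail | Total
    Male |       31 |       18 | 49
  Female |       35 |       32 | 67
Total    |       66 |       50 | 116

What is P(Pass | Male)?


P(Pass | Male) = 31/(31+18) = 31/49

P(Pass|Male) = 31/49 ≈ 63.27%


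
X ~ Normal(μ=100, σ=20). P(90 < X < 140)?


z₁=(90-100)/20=-0.5, z₂=(140-100)/20=2.0
P = Φ(2.0) - Φ(-0.5) = 0.977250 - 0.308538 = 0.668712 ≈ 0.6687

P(90 < X < 140) ≈ 0.6687


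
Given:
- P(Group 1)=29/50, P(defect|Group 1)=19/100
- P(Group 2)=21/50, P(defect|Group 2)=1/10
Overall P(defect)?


P(B) = Σ P(B|Aᵢ)×P(Aᵢ)
  19/100×29/50 = 551/5000
  1/10×21/50 = 21/500
Sum = 761/5000

P(defect) = 761/5000 ≈ 15.22%


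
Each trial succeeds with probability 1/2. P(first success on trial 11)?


Geometric: P(X=11) = (1-p)^(k-1)×p = (1/2)^10×1/2 = 1/2048

P(X=11) = 1/2048 ≈ 0.05%


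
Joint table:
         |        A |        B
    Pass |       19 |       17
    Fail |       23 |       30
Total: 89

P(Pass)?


P(Pass) = (19+17)/89 = 36/89

P(Pass) = 36/89 ≈ 40.45%


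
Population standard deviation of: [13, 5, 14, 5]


Mean = 37/4
  (13-37/4)²=225/16
  (5-37/4)²=289/16
  (14-37/4)²=361/16
  (5-37/4)²=289/16
Σ(x-μ)² = 291/4
σ² = (291/4)/4 = 291/16

σ = √(291/16) ≈ 4.2647


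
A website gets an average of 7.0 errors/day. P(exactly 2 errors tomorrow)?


Poisson(λ=7.0): P(X=2) = e^(-λ)×λ^k/k!
= e^(-7.0) × 7.0^2 / 2!
≈ 0.0009118819656 × 49 / 2 ≈ 0.022341

P(X=2) ≈ 0.022341 ≈ 2.23%


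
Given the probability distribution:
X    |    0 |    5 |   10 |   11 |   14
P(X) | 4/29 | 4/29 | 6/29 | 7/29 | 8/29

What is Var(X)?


E[X] = 269/29
E[X²] = 3115/29
Var(X) = E[X²] - (E[X])² = 3115/29 - 72361/841 = 17974/841

Var(X) = 17974/841 ≈ 21.3722


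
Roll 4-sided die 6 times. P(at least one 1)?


P(no 1)^6 = (3/4)^6 = 729/4096
P(≥1) = 1 - 729/4096 = 3367/4096

P = 3367/4096 ≈ 82.20%


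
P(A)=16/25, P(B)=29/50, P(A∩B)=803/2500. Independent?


P(A)×P(B) = 232/625
P(A∩B) = 803/2500
Not equal → NOT independent

No, not independent


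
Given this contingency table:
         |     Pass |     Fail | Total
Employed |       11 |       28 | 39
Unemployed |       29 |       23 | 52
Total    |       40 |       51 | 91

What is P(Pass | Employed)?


P(Pass | Employed) = 11/(11+28) = 11/39

P(Pass|Employed) = 11/39 ≈ 28.21%


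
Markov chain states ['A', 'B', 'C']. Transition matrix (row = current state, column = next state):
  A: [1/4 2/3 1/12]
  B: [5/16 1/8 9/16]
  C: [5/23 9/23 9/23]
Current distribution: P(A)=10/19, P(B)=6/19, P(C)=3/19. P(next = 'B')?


P(next=B) = Σᵢ P(now=i)×P(i→B)
= 10/19×2/3 + 6/19×1/8 + 3/19×9/23
= 20/57 + 3/76 + 27/437 = 2371/5244

P = 2371/5244 ≈ 0.4521


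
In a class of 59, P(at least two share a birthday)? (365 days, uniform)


P(all different) = Π(365-i)/365 for i=0..58
= 0.007011
P(match) = 1 - 0.007011 = 0.992989

P ≈ 0.9930 ≈ 99.30%


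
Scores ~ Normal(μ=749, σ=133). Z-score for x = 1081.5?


z = (x - μ)/σ = (1081.5 - 749)/133 = 2.5

z = 2.5


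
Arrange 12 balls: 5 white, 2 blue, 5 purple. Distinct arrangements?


12!/(5!×2!×5!) = 16632

16632


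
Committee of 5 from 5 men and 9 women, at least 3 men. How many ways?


Count by #men:
  3M,2W: C(5,3)×C(9,2)=360
  4M,1W: C(5,4)×C(9,1)=45
  5M,0W: C(5,5)×C(9,0)=1
Total = 406

406


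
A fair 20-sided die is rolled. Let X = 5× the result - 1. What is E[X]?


E[die] = (1+20)/2 = 21/2
E[X] = 5×21/2 - 1 = 103/2

E[X] = 103/2


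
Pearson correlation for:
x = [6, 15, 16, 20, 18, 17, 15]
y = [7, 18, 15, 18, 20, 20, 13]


n=7, Σx=107, Σy=111, Σxy=1807, Σx²=1755, Σy²=1891
r = (7×1807 - 107×111)/√((7×1755 - 107²)(7×1891 - 111²))
= 772/√(836×916) = 772/√765776 ≈ 772/875.0863 ≈ 0.8822

r ≈ 0.8822


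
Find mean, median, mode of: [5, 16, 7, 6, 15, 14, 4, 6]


Sorted: [4, 5, 6, 6, 7, 14, 15, 16]
Mean = 73/8
Median = 13/2
Freq: {5: 1, 16: 1, 7: 1, 6: 2, 15: 1, 14: 1, 4: 1}
Mode: [6]

Mean=73/8, Median=13/2, Mode=6


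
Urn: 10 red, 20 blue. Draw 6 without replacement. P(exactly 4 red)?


Hypergeometric: C(10,4)×C(20,2)/C(30,6)
= 210×190/593775 = 76/1131

P(X=4) = 76/1131 ≈ 6.72%


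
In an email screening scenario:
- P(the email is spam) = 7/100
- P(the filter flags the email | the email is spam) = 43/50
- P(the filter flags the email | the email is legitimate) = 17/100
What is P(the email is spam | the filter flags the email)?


Using Bayes' theorem:
P(A|B) = P(B|A)·P(A) / P(B)

P(the filter flags the email) = 43/50 × 7/100 + 17/100 × 93/100
= 301/5000 + 1581/10000 = 2183/10000

P(the email is spam|the filter flags the email) = (301/5000) / (2183/10000) = 602/2183

P(the email is spam|the filter flags the email) = 602/2183 ≈ 27.58%


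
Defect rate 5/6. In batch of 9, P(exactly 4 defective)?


Binomial: P(X=4) = C(9,4)×p^4×(1-p)^5
= 126 × 625/1296 × 1/7776 = 4375/559872

P(X=4) = 4375/559872 ≈ 0.78%


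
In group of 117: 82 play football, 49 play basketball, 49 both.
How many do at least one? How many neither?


|A∪B| = 82+49-49 = 82
Neither = 117-82 = 35

At least one: 82; Neither: 35


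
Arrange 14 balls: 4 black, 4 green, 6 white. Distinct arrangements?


14!/(4!×4!×6!) = 210210

210210


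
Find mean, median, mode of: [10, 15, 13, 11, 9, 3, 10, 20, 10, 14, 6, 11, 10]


Sorted: [3, 6, 9, 10, 10, 10, 10, 11, 11, 13, 14, 15, 20]
Mean = 142/13
Median = 10
Freq: {10: 4, 15: 1, 13: 1, 11: 2, 9: 1, 3: 1, 20: 1, 14: 1, 6: 1}
Mode: [10]

Mean=142/13, Median=10, Mode=10


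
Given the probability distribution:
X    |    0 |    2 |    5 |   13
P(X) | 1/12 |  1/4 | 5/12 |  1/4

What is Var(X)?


E[X] = 35/6
E[X²] = 161/3
Var(X) = E[X²] - (E[X])² = 161/3 - 1225/36 = 707/36

Var(X) = 707/36 ≈ 19.6389


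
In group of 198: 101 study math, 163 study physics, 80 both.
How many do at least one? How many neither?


|A∪B| = 101+163-80 = 184
Neither = 198-184 = 14

At least one: 184; Neither: 14


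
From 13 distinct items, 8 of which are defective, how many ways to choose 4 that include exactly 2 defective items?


Choose 2 of the 8 defective items and 2 of the other 5 items:
C(8,2)×C(5,2) = 28×10 = 280

280


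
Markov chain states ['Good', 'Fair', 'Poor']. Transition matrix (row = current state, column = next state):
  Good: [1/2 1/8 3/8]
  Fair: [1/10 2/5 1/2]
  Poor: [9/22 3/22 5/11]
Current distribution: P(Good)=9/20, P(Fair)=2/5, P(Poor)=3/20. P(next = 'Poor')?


P(next=Poor) = Σᵢ P(now=i)×P(i→Poor)
= 9/20×3/8 + 2/5×1/2 + 3/20×5/11
= 27/160 + 1/5 + 3/44 = 769/1760

P = 769/1760 ≈ 0.4369


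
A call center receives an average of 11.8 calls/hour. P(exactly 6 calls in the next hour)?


Poisson(λ=11.8): P(X=6) = e^(-λ)×λ^k/k!
= e^(-11.8) × 11.8^6 / 6!
≈ 7.504557915e-06 × 2699554.15302 / 720 ≈ 0.028137

P(X=6) ≈ 0.028137 ≈ 2.81%


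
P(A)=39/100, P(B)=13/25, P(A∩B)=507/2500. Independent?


P(A)×P(B) = 507/2500
P(A∩B) = 507/2500
Equal ✓ → Independent

Yes, independent


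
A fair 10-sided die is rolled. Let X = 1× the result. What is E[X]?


E[die] = (1+10)/2 = 11/2
E[X] = 1 × 11/2 = 11/2

E[X] = 11/2


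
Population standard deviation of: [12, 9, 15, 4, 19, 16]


Mean = 75/6 = 25/2
  (12-25/2)²=1/4
  (9-25/2)²=49/4
  (15-25/2)²=25/4
  (4-25/2)²=289/4
  (19-25/2)²=169/4
  (16-25/2)²=49/4
Σ(x-μ)² = 291/2
σ² = (291/2)/6 = 97/4

σ = √(97/4) ≈ 4.9244


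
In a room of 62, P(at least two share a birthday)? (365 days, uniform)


P(all different) = Π(365-i)/365 for i=0..61
= 0.004090
P(match) = 1 - 0.004090 = 0.995910

P ≈ 0.9959 ≈ 99.59%


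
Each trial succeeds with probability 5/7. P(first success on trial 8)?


Geometric: P(X=8) = (1-p)^(k-1)×p = (2/7)^7×5/7 = 640/5764801

P(X=8) = 640/5764801 ≈ 0.01%


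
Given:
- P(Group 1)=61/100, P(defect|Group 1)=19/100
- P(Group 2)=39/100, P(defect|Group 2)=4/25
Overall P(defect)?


P(B) = Σ P(B|Aᵢ)×P(Aᵢ)
  19/100×61/100 = 1159/10000
  4/25×39/100 = 39/625
Sum = 1783/10000

P(defect) = 1783/10000 ≈ 17.83%


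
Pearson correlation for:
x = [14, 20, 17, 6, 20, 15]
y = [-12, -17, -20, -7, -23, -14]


n=6, Σx=92, Σy=-93, Σxy=-1560, Σx²=1546, Σy²=1607
r = (6×(-1560) - 92×(-93))/√((6×1546 - 92²)(6×1607 - (-93)²))
= -804/√(812×993) = -804/√806316 ≈ -804/897.9510 ≈ -0.8954

r ≈ -0.8954


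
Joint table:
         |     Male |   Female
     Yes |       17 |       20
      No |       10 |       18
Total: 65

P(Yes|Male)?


P(Yes|Male) = 17/(17+10) = 17/27

P = 17/27 ≈ 62.96%


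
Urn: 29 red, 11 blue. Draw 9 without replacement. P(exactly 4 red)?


Hypergeometric: C(29,4)×C(11,5)/C(40,9)
= 23751×462/273438880 = 38367/956080

P(X=4) = 38367/956080 ≈ 4.01%


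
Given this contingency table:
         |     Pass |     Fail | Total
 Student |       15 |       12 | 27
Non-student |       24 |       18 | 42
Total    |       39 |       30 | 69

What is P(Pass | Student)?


P(Pass | Student) = 15/(15+12) = 15/27 = 5/9

P(Pass|Student) = 5/9 ≈ 55.56%


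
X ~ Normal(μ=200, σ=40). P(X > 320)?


z = (320-200)/40 = 3.0
P(X > 320) = 1 - P(Z ≤ 3.0) = 1 - 0.9987 = 0.0013

P(X > 320) ≈ 0.0013


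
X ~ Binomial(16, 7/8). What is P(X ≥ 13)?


P(X ≥ 13) = Σ P(X=i) for i=13..16
P(X=13) = 3391115364245/17592186044416
P(X=14) = 10173346092735/35184372088832
P(X=15) = 4747561509943/17592186044416
P(X=16) = 33232930569601/281474976710656
Sum = 244838529298489/281474976710656

P(X ≥ 13) = 244838529298489/281474976710656 ≈ 86.98%


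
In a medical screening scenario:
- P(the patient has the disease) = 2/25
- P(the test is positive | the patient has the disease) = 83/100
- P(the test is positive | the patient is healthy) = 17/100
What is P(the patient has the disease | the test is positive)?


Using Bayes' theorem:
P(A|B) = P(B|A)·P(A) / P(B)

P(the test is positive) = 83/100 × 2/25 + 17/100 × 23/25
= 83/1250 + 391/2500 = 557/2500

P(the patient has the disease|the test is positive) = (83/1250) / (557/2500) = 166/557

P(the patient has the disease|the test is positive) = 166/557 ≈ 29.80%


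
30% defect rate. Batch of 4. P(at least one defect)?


P(all good) = (7/10)^4 = 2401/10000
P(≥1 defect) = 7599/10000

P = 7599/10000 ≈ 75.99%


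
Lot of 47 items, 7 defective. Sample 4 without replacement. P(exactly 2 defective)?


Hypergeometric: C(7,2)×C(40,2)/C(47,4)
= 21×780/178365 = 1092/11891

P(X=2) = 1092/11891 ≈ 9.18%


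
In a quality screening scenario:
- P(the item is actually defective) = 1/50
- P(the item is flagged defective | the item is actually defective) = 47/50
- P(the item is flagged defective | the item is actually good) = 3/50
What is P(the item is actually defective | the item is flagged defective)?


Using Bayes' theorem:
P(A|B) = P(B|A)·P(A) / P(B)

P(the item is flagged defective) = 47/50 × 1/50 + 3/50 × 49/50
= 47/2500 + 147/2500 = 97/1250

P(the item is actually defective|the item is flagged defective) = (47/2500) / (97/1250) = 47/194

P(the item is actually defective|the item is flagged defective) = 47/194 ≈ 24.23%


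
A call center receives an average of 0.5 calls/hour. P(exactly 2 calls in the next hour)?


Poisson(λ=0.5): P(X=2) = e^(-λ)×λ^k/k!
= e^(-0.5) × 0.5^2 / 2!
≈ 0.6065306597 × 0.25 / 2 ≈ 0.075816

P(X=2) ≈ 0.075816 ≈ 7.58%


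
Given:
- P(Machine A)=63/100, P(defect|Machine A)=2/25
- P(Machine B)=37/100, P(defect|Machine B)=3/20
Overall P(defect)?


P(B) = Σ P(B|Aᵢ)×P(Aᵢ)
  2/25×63/100 = 63/1250
  3/20×37/100 = 111/2000
Sum = 1059/10000

P(defect) = 1059/10000 ≈ 10.59%


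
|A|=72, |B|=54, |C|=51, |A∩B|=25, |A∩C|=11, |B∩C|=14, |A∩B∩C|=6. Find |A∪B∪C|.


|A∪B∪C| = 72+54+51-25-11-14+6 = 133

|A∪B∪C| = 133


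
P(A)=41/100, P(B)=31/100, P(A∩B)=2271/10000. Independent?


P(A)×P(B) = 1271/10000
P(A∩B) = 2271/10000
Not equal → NOT independent

No, not independent


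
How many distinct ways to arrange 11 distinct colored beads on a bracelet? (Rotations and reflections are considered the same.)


Free circular arrangements: rotations and reflections both identified.
(n-1)!/2 = 10!/2 = 3628800/2 = 1814400

1814400


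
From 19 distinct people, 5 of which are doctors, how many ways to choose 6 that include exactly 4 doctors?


Choose 4 of the 5 doctors and 2 of the other 14 people:
C(5,4)×C(14,2) = 5×91 = 455

455


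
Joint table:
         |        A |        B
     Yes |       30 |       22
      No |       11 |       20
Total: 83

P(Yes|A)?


P(Yes|A) = 30/(30+11) = 30/41

P = 30/41 ≈ 73.17%


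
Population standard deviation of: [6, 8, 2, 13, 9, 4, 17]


Mean = 59/7
  (6-59/7)²=289/49
  (8-59/7)²=9/49
  (2-59/7)²=2025/49
  (13-59/7)²=1024/49
  (9-59/7)²=16/49
  (4-59/7)²=961/49
  (17-59/7)²=3600/49
Σ(x-μ)² = 1132/7
σ² = (1132/7)/7 = 1132/49

σ = √(1132/49) ≈ 4.8065


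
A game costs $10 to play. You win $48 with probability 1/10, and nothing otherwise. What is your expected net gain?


E[gain] = (48-10)×1/10 + (-10)×9/10
= 19/5 - 9 = -26/5

Expected net gain = $-26/5 ≈ $-5.20


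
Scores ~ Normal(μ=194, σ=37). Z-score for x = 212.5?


z = (x - μ)/σ = (212.5 - 194)/37 = 0.5

z = 0.5


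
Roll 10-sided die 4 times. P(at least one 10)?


P(no 10)^4 = (9/10)^4 = 6561/10000
P(≥1) = 1 - 6561/10000 = 3439/10000

P = 3439/10000 ≈ 34.39%


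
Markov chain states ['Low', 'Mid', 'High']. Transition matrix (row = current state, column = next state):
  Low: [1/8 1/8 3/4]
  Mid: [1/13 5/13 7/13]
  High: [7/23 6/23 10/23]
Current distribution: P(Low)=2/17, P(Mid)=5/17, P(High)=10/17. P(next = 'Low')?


P(next=Low) = Σᵢ P(now=i)×P(i→Low)
= 2/17×1/8 + 5/17×1/13 + 10/17×7/23
= 1/68 + 5/221 + 70/391 = 4399/20332

P = 4399/20332 ≈ 0.2164


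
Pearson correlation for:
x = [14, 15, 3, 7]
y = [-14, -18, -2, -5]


n=4, Σx=39, Σy=-39, Σxy=-507, Σx²=479, Σy²=549
r = (4×(-507) - 39×(-39))/√((4×479 - 39²)(4×549 - (-39)²))
= -507/√(395×675) = -507/√266625 ≈ -507/516.3574 ≈ -0.9819

r ≈ -0.9819


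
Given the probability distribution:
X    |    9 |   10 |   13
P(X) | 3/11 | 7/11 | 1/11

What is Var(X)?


E[X] = 10
E[X²] = 1112/11
Var(X) = E[X²] - (E[X])² = 1112/11 - 100 = 12/11

Var(X) = 12/11 ≈ 1.0909


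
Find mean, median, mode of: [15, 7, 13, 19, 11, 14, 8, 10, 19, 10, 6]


Sorted: [6, 7, 8, 10, 10, 11, 13, 14, 15, 19, 19]
Mean = 132/11 = 12
Median = 11
Freq: {15: 1, 7: 1, 13: 1, 19: 2, 11: 1, 14: 1, 8: 1, 10: 2, 6: 1}
Mode: [10, 19]

Mean=12, Median=11, Mode=[10, 19]


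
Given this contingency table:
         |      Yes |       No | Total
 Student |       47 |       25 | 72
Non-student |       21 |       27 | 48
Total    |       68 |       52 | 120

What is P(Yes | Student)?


P(Yes | Student) = 47/(47+25) = 47/72

P(Yes|Student) = 47/72 ≈ 65.28%


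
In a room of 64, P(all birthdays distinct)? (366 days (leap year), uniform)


P(all different) = Π(366-i)/366 for i=0..63
= (366/366)×(365/366)×...×(303/366)
= 0.002858

P ≈ 0.0029 ≈ 0.29%


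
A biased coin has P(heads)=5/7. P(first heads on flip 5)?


Geometric: P(X=5) = (1-p)^(k-1)×p = (2/7)^4×5/7 = 80/16807

P(X=5) = 80/16807 ≈ 0.48%


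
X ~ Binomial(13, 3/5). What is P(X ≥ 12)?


P(X ≥ 12) = Σ P(X=i) for i=12..13
P(X=12) = 13817466/1220703125
P(X=13) = 1594323/1220703125
Sum = 15411789/1220703125

P(X ≥ 12) = 15411789/1220703125 ≈ 1.26%


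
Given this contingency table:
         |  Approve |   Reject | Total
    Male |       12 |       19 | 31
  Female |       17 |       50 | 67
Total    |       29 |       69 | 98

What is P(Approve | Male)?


P(Approve | Male) = 12/(12+19) = 12/31

P(Approve|Male) = 12/31 ≈ 38.71%


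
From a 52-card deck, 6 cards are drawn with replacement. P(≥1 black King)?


P(not a black King) = 50/52 = 25/26
P(none in 6 draws) = (25/26)^6 = 244140625/308915776
P(≥1 black King) = 1 - 244140625/308915776 = 64775151/308915776

P = 64775151/308915776 ≈ 20.97%


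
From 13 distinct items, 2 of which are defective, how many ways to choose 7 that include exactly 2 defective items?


Choose 2 of the 2 defective items and 5 of the other 11 items:
C(2,2)×C(11,5) = 1×462 = 462

462


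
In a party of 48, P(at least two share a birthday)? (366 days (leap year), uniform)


P(all different) = Π(366-i)/366 for i=0..47
= 0.039768
P(match) = 1 - 0.039768 = 0.960232

P ≈ 0.9602 ≈ 96.02%


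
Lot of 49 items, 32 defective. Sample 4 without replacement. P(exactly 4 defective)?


Hypergeometric: C(32,4)×C(17,0)/C(49,4)
= 35960×1/211876 = 8990/52969

P(X=4) = 8990/52969 ≈ 16.97%


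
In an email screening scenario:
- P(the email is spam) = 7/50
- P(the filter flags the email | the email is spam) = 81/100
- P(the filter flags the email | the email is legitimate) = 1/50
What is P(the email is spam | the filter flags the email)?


Using Bayes' theorem:
P(A|B) = P(B|A)·P(A) / P(B)

P(the filter flags the email) = 81/100 × 7/50 + 1/50 × 43/50
= 567/5000 + 43/2500 = 653/5000

P(the email is spam|the filter flags the email) = (567/5000) / (653/5000) = 567/653

P(the email is spam|the filter flags the email) = 567/653 ≈ 86.83%


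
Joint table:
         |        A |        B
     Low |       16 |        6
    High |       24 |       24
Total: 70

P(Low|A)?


P(Low|A) = 16/(16+24) = 16/40 = 2/5

P = 2/5 ≈ 40.00%


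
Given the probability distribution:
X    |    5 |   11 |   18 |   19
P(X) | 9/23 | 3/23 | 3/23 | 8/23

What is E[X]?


E[X] = Σ x·P(X=x)
= (5)×(9/23) + (11)×(3/23) + (18)×(3/23) + (19)×(8/23)
= 284/23

E[X] = 284/23


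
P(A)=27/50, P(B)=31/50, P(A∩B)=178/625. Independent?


P(A)×P(B) = 837/2500
P(A∩B) = 178/625
Not equal → NOT independent

No, not independent


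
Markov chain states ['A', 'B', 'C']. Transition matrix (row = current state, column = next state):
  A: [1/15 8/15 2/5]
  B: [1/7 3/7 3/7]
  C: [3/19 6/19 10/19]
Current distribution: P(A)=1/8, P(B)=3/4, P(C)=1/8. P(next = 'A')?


P(next=A) = Σᵢ P(now=i)×P(i→A)
= 1/8×1/15 + 3/4×1/7 + 1/8×3/19
= 1/120 + 3/28 + 3/152 = 1079/7980

P = 1079/7980 ≈ 0.1352


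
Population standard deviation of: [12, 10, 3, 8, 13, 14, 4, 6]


Mean = 70/8 = 35/4
  (12-35/4)²=169/16
  (10-35/4)²=25/16
  (3-35/4)²=529/16
  (8-35/4)²=9/16
  (13-35/4)²=289/16
  (14-35/4)²=441/16
  (4-35/4)²=361/16
  (6-35/4)²=121/16
Σ(x-μ)² = 243/2
σ² = (243/2)/8 = 243/16

σ = √(243/16) ≈ 3.8971


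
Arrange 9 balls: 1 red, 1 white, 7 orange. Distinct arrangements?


9!/(1!×1!×7!) = 72

72


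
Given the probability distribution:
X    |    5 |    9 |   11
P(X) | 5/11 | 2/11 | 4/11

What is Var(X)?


E[X] = 87/11
E[X²] = 771/11
Var(X) = E[X²] - (E[X])² = 771/11 - 7569/121 = 912/121

Var(X) = 912/121 ≈ 7.5372


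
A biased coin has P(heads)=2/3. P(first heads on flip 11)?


Geometric: P(X=11) = (1-p)^(k-1)×p = (1/3)^10×2/3 = 2/177147

P(X=11) = 2/177147 ≈ 0.00%


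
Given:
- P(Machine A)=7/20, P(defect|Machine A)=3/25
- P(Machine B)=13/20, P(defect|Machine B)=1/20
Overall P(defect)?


P(B) = Σ P(B|Aᵢ)×P(Aᵢ)
  3/25×7/20 = 21/500
  1/20×13/20 = 13/400
Sum = 149/2000

P(defect) = 149/2000 ≈ 7.45%


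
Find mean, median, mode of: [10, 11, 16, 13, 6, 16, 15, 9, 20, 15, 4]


Sorted: [4, 6, 9, 10, 11, 13, 15, 15, 16, 16, 20]
Mean = 135/11
Median = 13
Freq: {10: 1, 11: 1, 16: 2, 13: 1, 6: 1, 15: 2, 9: 1, 20: 1, 4: 1}
Mode: [15, 16]

Mean=135/11, Median=13, Mode=[15, 16]


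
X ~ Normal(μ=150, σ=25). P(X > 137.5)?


z = (137.5-150)/25 = -0.5
P(X > 137.5) = 1 - P(Z ≤ -0.5) = 1 - 0.3085 = 0.6915

P(X > 137.5) ≈ 0.6915


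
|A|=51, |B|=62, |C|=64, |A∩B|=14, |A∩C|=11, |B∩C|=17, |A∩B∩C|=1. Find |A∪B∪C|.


|A∪B∪C| = 51+62+64-14-11-17+1 = 136

|A∪B∪C| = 136


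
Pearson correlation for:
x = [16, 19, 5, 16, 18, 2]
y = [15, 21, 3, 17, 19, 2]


n=6, Σx=76, Σy=77, Σxy=1272, Σx²=1226, Σy²=1329
r = (6×1272 - 76×77)/√((6×1226 - 76²)(6×1329 - 77²))
= 1780/√(1580×2045) = 1780/√3231100 ≈ 1780/1797.5261 ≈ 0.9902

r ≈ 0.9902


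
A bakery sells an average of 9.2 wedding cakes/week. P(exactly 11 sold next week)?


Poisson(λ=9.2): P(X=11) = e^(-λ)×λ^k/k!
= e^(-9.2) × 9.2^11 / 11!
≈ 0.0001010394018 × 39963737788.6 / 39916800 ≈ 0.101158

P(X=11) ≈ 0.101158 ≈ 10.12%


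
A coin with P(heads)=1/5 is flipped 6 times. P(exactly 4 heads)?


Binomial: P(X=4) = C(6,4)×p^4×(1-p)^2
= 15 × 1/625 × 16/25 = 48/3125

P(X=4) = 48/3125 ≈ 1.54%


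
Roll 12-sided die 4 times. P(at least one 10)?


P(no 10)^4 = (11/12)^4 = 14641/20736
P(≥1) = 1 - 14641/20736 = 6095/20736

P = 6095/20736 ≈ 29.39%


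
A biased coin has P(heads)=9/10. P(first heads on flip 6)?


Geometric: P(X=6) = (1-p)^(k-1)×p = (1/10)^5×9/10 = 9/1000000

P(X=6) = 9/1000000 ≈ 0.00%


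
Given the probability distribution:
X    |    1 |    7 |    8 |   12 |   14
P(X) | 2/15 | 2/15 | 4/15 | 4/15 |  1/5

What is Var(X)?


E[X] = 46/5
E[X²] = 304/3
Var(X) = E[X²] - (E[X])² = 304/3 - 2116/25 = 1252/75

Var(X) = 1252/75 ≈ 16.6933


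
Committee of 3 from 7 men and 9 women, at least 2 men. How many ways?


Count by #men:
  2M,1W: C(7,2)×C(9,1)=189
  3M,0W: C(7,3)×C(9,0)=35
Total = 224

224


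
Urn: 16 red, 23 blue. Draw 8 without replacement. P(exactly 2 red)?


Hypergeometric: C(16,2)×C(23,6)/C(39,8)
= 120×100947/61523748 = 1610/8177

P(X=2) = 1610/8177 ≈ 19.69%


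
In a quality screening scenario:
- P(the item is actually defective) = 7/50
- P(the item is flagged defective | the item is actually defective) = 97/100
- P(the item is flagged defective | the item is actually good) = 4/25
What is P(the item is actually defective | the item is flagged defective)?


Using Bayes' theorem:
P(A|B) = P(B|A)·P(A) / P(B)

P(the item is flagged defective) = 97/100 × 7/50 + 4/25 × 43/50
= 679/5000 + 86/625 = 1367/5000

P(the item is actually defective|the item is flagged defective) = (679/5000) / (1367/5000) = 679/1367

P(the item is actually defective|the item is flagged defective) = 679/1367 ≈ 49.67%


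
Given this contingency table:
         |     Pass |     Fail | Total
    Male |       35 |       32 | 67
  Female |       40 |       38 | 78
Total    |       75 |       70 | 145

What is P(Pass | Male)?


P(Pass | Male) = 35/(35+32) = 35/67

P(Pass|Male) = 35/67 ≈ 52.24%


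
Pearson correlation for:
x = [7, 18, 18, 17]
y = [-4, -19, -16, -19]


n=4, Σx=60, Σy=-58, Σxy=-981, Σx²=986, Σy²=994
r = (4×(-981) - 60×(-58))/√((4×986 - 60²)(4×994 - (-58)²))
= -444/√(344×612) = -444/√210528 ≈ -444/458.8333 ≈ -0.9677

r ≈ -0.9677


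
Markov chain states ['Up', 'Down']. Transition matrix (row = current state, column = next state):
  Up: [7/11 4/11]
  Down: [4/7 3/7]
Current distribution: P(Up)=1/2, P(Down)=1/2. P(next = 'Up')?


P(next=Up) = Σᵢ P(now=i)×P(i→Up)
= 1/2×7/11 + 1/2×4/7
= 7/22 + 2/7 = 93/154

P = 93/154 ≈ 0.6039


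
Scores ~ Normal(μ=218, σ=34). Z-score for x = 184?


z = (x - μ)/σ = (184 - 218)/34 = -1.0

z = -1.0


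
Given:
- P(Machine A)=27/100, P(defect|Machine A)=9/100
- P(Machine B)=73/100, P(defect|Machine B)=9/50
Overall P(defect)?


P(B) = Σ P(B|Aᵢ)×P(Aᵢ)
  9/100×27/100 = 243/10000
  9/50×73/100 = 657/5000
Sum = 1557/10000

P(defect) = 1557/10000 ≈ 15.57%


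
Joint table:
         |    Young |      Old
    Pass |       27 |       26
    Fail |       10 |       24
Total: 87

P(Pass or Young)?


P(Pass∨Young) = P(Pass) + P(Young) - P(Pass∧Young)
= (53 + 37 - 27)/87 = 63/87 = 21/29

P = 21/29 ≈ 72.41%


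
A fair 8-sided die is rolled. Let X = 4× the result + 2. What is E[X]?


E[die] = (1+8)/2 = 9/2
E[X] = 4×9/2 + 2 = 20

E[X] = 20


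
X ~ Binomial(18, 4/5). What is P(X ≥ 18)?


P(X ≥ 18) = Σ P(X=i) for i=18..18
P(X=18) = 68719476736/3814697265625
Sum = 68719476736/3814697265625

P(X ≥ 18) = 68719476736/3814697265625 ≈ 1.80%


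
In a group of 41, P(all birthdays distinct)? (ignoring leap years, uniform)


P(all different) = Π(365-i)/365 for i=0..40
= (365/365)×(364/365)×...×(325/365)
= 0.096848

P ≈ 0.0968 ≈ 9.68%


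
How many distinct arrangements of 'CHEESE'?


Letters: 6, freq: {'C': 1, 'H': 1, 'E': 3, 'S': 1}
6!/(1!×1!×3!×1!) = 720/6 = 120

120


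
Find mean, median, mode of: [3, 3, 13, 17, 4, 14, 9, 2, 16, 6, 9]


Sorted: [2, 3, 3, 4, 6, 9, 9, 13, 14, 16, 17]
Mean = 96/11
Median = 9
Freq: {3: 2, 13: 1, 17: 1, 4: 1, 14: 1, 9: 2, 2: 1, 16: 1, 6: 1}
Mode: [3, 9]

Mean=96/11, Median=9, Mode=[3, 9]


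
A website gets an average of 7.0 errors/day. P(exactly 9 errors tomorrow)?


Poisson(λ=7.0): P(X=9) = e^(-λ)×λ^k/k!
= e^(-7.0) × 7.0^9 / 9!
≈ 0.0009118819656 × 40353607 / 362880 ≈ 0.101405

P(X=9) ≈ 0.101405 ≈ 10.14%


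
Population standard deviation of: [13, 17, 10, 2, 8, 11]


Mean = 61/6
  (13-61/6)²=289/36
  (17-61/6)²=1681/36
  (10-61/6)²=1/36
  (2-61/6)²=2401/36
  (8-61/6)²=169/36
  (11-61/6)²=25/36
Σ(x-μ)² = 761/6
σ² = (761/6)/6 = 761/36

σ = √(761/36) ≈ 4.5977


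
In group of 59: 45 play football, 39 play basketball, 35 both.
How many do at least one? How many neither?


|A∪B| = 45+39-35 = 49
Neither = 59-49 = 10

At least one: 49; Neither: 10


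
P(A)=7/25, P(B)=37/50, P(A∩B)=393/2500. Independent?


P(A)×P(B) = 259/1250
P(A∩B) = 393/2500
Not equal → NOT independent

No, not independent
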